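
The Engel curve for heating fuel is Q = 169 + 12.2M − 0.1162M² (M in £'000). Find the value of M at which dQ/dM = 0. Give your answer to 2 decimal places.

52.50

dQ/dM = 12.2 − 0.2324M.
The good is inferior where dQ/dM < 0. Setting dQ/dM = 0 gives M = 12.2 / 0.2324 = 52.50.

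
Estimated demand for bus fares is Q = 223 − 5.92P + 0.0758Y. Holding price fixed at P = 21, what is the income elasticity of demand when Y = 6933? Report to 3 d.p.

0.842

At P = 21, Y = 6933: Q = 624.201.
Holding P constant, ∂Q/∂Y = 0.0758.
η_Y = (∂Q/∂Y)·(Y/Q) = 0.0758 × (6933/624.201) = 0.842.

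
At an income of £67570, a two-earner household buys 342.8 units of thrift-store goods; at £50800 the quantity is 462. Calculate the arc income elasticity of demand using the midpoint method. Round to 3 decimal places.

-1.045

ΔQ = 462 − 342.8 = 119.2; midpoint Q̄ = (342.8 + 462)/2 = 402.4.
ΔI = 50800 − 67570 = -16770; midpoint Ī = (67570 + 50800)/2 = 59185.
η = (ΔQ/Q̄) ÷ (ΔI/Ī) = (119.2/402.4) ÷ (-16770/59185) = -1.045.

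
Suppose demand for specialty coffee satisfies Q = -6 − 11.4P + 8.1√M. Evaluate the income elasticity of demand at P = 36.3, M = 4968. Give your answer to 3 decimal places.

1.889

At P = 36.3, M = 4968: Q = 151.101.
Holding P constant, ∂Q/∂M = 8.1/(2√M) = 0.0574598.
η_M = (∂Q/∂M)·(M/Q) = 0.0574598 × (4968/151.101) = 1.889.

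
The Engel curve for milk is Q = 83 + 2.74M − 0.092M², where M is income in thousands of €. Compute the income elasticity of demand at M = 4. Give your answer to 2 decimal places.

At M = 4: Q = 92.4880.
dQ/dM = 2.74 − 0.184M = 2.00400.
η = (dQ/dM)·(M/Q) = 2.00400 × (4/92.4880) = 0.09.

0.09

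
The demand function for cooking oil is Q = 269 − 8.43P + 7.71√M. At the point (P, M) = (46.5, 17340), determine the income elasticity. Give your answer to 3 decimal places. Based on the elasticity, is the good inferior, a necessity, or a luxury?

At P = 46.5, M = 17340: Q = 892.269.
Holding P constant, ∂Q/∂M = 7.71/(2√M) = 0.0292752.
η_M = (∂Q/∂M)·(M/Q) = 0.0292752 × (17340/892.269) = 0.569.
Since 0 < η < 1, this is a necessity.

0.569 (necessity)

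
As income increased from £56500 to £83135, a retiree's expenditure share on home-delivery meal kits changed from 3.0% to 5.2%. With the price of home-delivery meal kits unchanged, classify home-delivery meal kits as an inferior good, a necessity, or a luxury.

The budget share rises as income rises, so η > 1.

luxury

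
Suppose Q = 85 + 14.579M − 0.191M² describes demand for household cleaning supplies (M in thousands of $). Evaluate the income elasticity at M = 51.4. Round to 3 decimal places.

At M = 51.4: Q = 329.7462.
dQ/dM = 14.579 − 0.382M = -5.05580.
η = (dQ/dM)·(M/Q) = -5.05580 × (51.4/329.7462) = -0.788.

-0.788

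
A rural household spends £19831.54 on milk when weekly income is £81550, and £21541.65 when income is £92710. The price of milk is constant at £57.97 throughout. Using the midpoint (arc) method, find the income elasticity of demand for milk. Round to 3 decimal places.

0.645

With a constant price, Q₁ = 19831.54/57.97 = 342.100 and Q₂ = 21541.65/57.97 = 371.600 (equivalently, work directly with expenditure since P cancels).
Midpoint %ΔQ = (21541.65 − 19831.54)/20686.60 = 0.08267; midpoint %ΔI = (92710 − 81550)/87130 = 0.12808.
η = 0.08267 / 0.12808 = 0.645.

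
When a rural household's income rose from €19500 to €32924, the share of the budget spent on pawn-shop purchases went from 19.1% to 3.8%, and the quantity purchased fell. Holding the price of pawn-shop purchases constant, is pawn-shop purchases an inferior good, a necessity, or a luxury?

Quantity demanded falls as income rises, so η < 0.

inferior good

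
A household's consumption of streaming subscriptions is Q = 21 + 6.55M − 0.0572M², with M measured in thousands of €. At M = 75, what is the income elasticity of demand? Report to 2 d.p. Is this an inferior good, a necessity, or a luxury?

-0.80 (inferior good)

At M = 75: Q = 190.5000.
dQ/dM = 6.55 − 0.1144M = -2.03000.
η = (dQ/dM)·(M/Q) = -2.03000 × (75/190.5000) = -0.80.
η < 0 ⇒ inferior good.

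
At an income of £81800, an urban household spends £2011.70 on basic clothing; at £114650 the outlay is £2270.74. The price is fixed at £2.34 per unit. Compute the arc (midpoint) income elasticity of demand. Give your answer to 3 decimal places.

With a constant price, Q₁ = 2011.70/2.34 = 859.701 and Q₂ = 2270.74/2.34 = 970.402 (equivalently, work directly with expenditure since P cancels).
Midpoint %ΔQ = (2270.74 − 2011.70)/2141.22 = 0.12098; midpoint %ΔI = (114650 − 81800)/98225 = 0.33444.
η = 0.12098 / 0.33444 = 0.362.

0.362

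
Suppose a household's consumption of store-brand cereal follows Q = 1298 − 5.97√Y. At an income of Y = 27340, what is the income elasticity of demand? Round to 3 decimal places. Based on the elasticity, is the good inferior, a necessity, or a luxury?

-1.588 (inferior good)

At Y = 27340: Q = 310.872.
dQ/dY = -5.97/(2√Y) = -0.0180528 at this income.
η = (dQ/dY)·(Y/Q) = -0.0180528 × (27340/310.872) = -1.588.
Since η < 0, the good is an inferior good.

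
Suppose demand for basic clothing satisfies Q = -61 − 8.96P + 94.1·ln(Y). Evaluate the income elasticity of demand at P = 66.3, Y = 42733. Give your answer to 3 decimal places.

At P = 66.3, Y = 42733: Q = 348.315.
Holding P constant, ∂Q/∂Y = 94.1/Y = 0.00220205.
η_Y = (∂Q/∂Y)·(Y/Q) = 0.00220205 × (42733/348.315) = 0.270.

0.270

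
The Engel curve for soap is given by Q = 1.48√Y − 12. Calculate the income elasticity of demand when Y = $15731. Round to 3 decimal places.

At Y = 15731: Q = 173.626.
dQ/dY = 1.48/(2√Y) = 0.00590002 at this income.
η = (dQ/dY)·(Y/Q) = 0.00590002 × (15731/173.626) = 0.535.

0.535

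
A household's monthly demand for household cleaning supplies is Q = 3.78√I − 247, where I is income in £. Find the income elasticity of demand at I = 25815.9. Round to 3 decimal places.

At I = 25815.9: Q = 360.345.
dQ/dI = 3.78/(2√I) = 0.011763 at this income.
η = (dQ/dI)·(I/Q) = 0.011763 × (25815.9/360.345) = 0.843.

0.843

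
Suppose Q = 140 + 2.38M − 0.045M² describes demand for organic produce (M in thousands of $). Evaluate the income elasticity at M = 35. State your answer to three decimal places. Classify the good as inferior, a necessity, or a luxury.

At M = 35: Q = 168.1750.
dQ/dM = 2.38 − 0.09M = -0.77000.
η = (dQ/dM)·(M/Q) = -0.77000 × (35/168.1750) = -0.160.
η < 0 ⇒ inferior good.

-0.160 (inferior good)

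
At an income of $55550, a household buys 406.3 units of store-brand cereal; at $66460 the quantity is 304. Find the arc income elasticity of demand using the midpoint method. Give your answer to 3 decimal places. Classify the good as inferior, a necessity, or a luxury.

-1.611 (inferior good)

ΔQ = 304 − 406.3 = -102.3; midpoint Q̄ = (406.3 + 304)/2 = 355.15.
ΔI = 66460 − 55550 = 10910; midpoint Ī = (55550 + 66460)/2 = 61005.
η = (ΔQ/Q̄) ÷ (ΔI/Ī) = (-102.3/355.15) ÷ (10910/61005) = -1.611.
η < 0 ⇒ inferior good.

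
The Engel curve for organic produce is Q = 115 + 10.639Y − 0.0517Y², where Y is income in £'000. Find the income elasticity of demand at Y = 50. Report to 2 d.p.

At Y = 50: Q = 517.7000.
dQ/dY = 10.639 − 0.1034Y = 5.46900.
η = (dQ/dY)·(Y/Q) = 5.46900 × (50/517.7000) = 0.53.

0.53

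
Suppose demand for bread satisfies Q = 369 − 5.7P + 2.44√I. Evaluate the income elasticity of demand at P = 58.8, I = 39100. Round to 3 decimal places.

0.467

At P = 58.8, I = 39100: Q = 516.319.
Holding P constant, ∂Q/∂I = 2.44/(2√I) = 0.00616981.
η_I = (∂Q/∂I)·(I/Q) = 0.00616981 × (39100/516.319) = 0.467.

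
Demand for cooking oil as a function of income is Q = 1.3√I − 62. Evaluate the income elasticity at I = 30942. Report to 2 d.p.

At I = 30942: Q = 166.674.
dQ/dI = 1.3/(2√I) = 0.00369521 at this income.
η = (dQ/dI)·(I/Q) = 0.00369521 × (30942/166.674) = 0.69.

0.69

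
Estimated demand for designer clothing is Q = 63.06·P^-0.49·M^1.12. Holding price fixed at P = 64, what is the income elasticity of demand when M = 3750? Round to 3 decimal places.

1.120

For a multiplicative demand Q = A·P^α·M^β, the income elasticity is β everywhere.
Here β = 1.12, so η = 1.120.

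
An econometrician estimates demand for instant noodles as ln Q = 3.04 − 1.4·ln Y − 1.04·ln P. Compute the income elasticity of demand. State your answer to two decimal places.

-1.40

In a log-linear demand, the coefficient on ln Y is the income elasticity.
So η = -1.40.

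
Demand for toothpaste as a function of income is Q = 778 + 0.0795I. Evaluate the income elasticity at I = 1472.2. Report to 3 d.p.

0.131

At I = 1472.2: Q = 895.040.
dQ/dI = 0.0795.
η = (dQ/dI)·(I/Q) = 0.0795 × (1472.2/895.040) = 0.131.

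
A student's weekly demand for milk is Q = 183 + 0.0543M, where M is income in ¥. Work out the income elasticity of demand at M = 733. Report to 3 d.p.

At M = 733: Q = 222.802.
dQ/dM = 0.0543.
η = (dQ/dM)·(M/Q) = 0.0543 × (733/222.802) = 0.179.

0.179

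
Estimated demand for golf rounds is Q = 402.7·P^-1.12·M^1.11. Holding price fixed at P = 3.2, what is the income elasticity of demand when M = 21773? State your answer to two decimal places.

For a multiplicative demand Q = A·P^α·M^β, the income elasticity is β everywhere.
Here β = 1.11, so η = 1.11.

1.11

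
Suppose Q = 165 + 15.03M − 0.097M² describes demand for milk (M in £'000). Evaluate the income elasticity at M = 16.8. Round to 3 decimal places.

0.507

At M = 16.8: Q = 390.1267.
dQ/dM = 15.03 − 0.194M = 11.77080.
η = (dQ/dM)·(M/Q) = 11.77080 × (16.8/390.1267) = 0.507.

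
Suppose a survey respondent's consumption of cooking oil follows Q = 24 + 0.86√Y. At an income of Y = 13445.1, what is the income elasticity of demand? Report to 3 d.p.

0.403

At Y = 13445.1: Q = 123.720.
dQ/dY = 0.86/(2√Y) = 0.0037084 at this income.
η = (dQ/dY)·(Y/Q) = 0.0037084 × (13445.1/123.720) = 0.403.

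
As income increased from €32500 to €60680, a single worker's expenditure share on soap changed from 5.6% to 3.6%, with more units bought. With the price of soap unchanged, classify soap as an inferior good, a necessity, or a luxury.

necessity

Quantity rises but the budget share falls as income rises, so 0 < η < 1.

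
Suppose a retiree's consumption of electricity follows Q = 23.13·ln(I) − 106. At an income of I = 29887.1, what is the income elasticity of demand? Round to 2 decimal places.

At I = 29887.1: Q = 132.359.
dQ/dI = 23.13/I = 0.000773912 at this income.
η = (dQ/dI)·(I/Q) = 0.000773912 × (29887.1/132.359) = 0.17.

0.17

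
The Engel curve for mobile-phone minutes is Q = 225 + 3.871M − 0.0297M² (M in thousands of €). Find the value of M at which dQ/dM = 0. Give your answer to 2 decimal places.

65.17

dQ/dM = 3.871 − 0.0594M.
The good is inferior where dQ/dM < 0. Setting dQ/dM = 0 gives M = 3.871 / 0.0594 = 65.17.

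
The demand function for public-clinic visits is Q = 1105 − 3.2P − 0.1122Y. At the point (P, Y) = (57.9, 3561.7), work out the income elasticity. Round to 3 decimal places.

-0.768

At P = 57.9, Y = 3561.7: Q = 520.097.
Holding P constant, ∂Q/∂Y = −0.1122.
η_Y = (∂Q/∂Y)·(Y/Q) = -0.1122 × (3561.7/520.097) = -0.768.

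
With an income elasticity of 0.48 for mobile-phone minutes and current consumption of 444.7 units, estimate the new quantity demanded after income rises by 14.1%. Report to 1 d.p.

%ΔQ ≈ η × %ΔI = 0.48 × 14.1% = 6.768%.
New Q ≈ 444.7 × (1 + 0.06768) = 474.8.

474.8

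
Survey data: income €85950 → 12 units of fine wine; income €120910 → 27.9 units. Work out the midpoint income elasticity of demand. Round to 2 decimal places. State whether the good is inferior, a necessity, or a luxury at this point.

ΔQ = 27.9 − 12 = 15.9; midpoint Q̄ = (12 + 27.9)/2 = 19.95.
ΔI = 120910 − 85950 = 34960; midpoint Ī = (85950 + 120910)/2 = 103430.
η = (ΔQ/Q̄) ÷ (ΔI/Ī) = (15.9/19.95) ÷ (34960/103430) = 2.36.
η > 1 ⇒ luxury.

2.36 (luxury)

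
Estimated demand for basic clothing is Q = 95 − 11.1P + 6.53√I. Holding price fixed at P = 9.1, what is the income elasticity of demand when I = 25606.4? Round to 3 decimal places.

At P = 9.1, I = 25606.4: Q = 1038.921.
Holding P constant, ∂Q/∂I = 6.53/(2√I) = 0.0204037.
η_I = (∂Q/∂I)·(I/Q) = 0.0204037 × (25606.4/1038.921) = 0.503.

0.503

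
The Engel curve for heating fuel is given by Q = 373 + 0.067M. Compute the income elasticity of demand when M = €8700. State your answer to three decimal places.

0.610

At M = 8700: Q = 955.900.
dQ/dM = 0.067.
η = (dQ/dM)·(M/Q) = 0.067 × (8700/955.900) = 0.610.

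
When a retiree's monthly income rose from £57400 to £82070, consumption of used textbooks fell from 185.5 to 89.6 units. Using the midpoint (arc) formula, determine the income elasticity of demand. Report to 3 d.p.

ΔQ = 89.6 − 185.5 = -95.9; midpoint Q̄ = (185.5 + 89.6)/2 = 137.55.
ΔI = 82070 − 57400 = 24670; midpoint Ī = (57400 + 82070)/2 = 69735.
η = (ΔQ/Q̄) ÷ (ΔI/Ī) = (-95.9/137.55) ÷ (24670/69735) = -1.971.

-1.971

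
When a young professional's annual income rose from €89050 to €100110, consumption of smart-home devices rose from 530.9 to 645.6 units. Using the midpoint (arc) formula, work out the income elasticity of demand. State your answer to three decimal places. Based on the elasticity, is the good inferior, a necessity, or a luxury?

ΔQ = 645.6 − 530.9 = 114.7; midpoint Q̄ = (530.9 + 645.6)/2 = 588.25.
ΔI = 100110 − 89050 = 11060; midpoint Ī = (89050 + 100110)/2 = 94580.
η = (ΔQ/Q̄) ÷ (ΔI/Ī) = (114.7/588.25) ÷ (11060/94580) = 1.667.
η > 1 ⇒ luxury.

1.667 (luxury)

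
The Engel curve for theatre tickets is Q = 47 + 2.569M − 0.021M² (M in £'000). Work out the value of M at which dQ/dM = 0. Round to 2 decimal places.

dQ/dM = 2.569 − 0.042M.
The good is inferior where dQ/dM < 0. Setting dQ/dM = 0 gives M = 2.569 / 0.042 = 61.17.

61.17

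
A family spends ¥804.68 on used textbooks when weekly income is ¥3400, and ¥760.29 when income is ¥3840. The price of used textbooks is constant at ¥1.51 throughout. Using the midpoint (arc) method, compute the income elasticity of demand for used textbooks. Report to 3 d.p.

-0.467

With a constant price, Q₁ = 804.68/1.51 = 532.901 and Q₂ = 760.29/1.51 = 503.503 (equivalently, work directly with expenditure since P cancels).
Midpoint %ΔQ = (760.29 − 804.68)/782.48 = -0.05673; midpoint %ΔI = (3840 − 3400)/3620 = 0.12155.
η = -0.05673 / 0.12155 = -0.467.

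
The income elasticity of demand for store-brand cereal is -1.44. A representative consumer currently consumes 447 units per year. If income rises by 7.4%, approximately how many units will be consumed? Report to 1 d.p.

399.4

%ΔQ ≈ η × %ΔI = -1.44 × 7.4% = -10.656%.
New Q ≈ 447 × (1 − 0.10656) = 399.4.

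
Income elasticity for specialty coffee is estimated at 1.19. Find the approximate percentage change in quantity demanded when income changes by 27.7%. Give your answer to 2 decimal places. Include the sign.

%ΔQ ≈ η × %ΔI = 1.19 × 27.7% = 32.96%.

32.96%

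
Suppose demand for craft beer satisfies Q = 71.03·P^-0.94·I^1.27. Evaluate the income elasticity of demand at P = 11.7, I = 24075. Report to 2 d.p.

For a multiplicative demand Q = A·P^α·I^β, the income elasticity is β everywhere.
Here β = 1.27, so η = 1.27.

1.27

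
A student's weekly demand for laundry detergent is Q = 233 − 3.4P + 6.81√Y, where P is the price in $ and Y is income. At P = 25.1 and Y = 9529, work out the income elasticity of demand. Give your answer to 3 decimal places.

0.409

At P = 25.1, Y = 9529: Q = 812.429.
Holding P constant, ∂Q/∂Y = 6.81/(2√Y) = 0.0348814.
η_Y = (∂Q/∂Y)·(Y/Q) = 0.0348814 × (9529/812.429) = 0.409.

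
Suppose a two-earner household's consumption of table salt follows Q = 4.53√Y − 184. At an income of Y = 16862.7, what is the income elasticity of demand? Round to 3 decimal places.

At Y = 16862.7: Q = 404.250.
dQ/dY = 4.53/(2√Y) = 0.0174423 at this income.
η = (dQ/dY)·(Y/Q) = 0.0174423 × (16862.7/404.250) = 0.728.

0.728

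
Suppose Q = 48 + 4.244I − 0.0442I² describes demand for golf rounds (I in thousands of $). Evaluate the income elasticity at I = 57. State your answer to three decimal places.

-0.310

At I = 57: Q = 146.3022.
dQ/dI = 4.244 − 0.0884I = -0.79480.
η = (dQ/dI)·(I/Q) = -0.79480 × (57/146.3022) = -0.310.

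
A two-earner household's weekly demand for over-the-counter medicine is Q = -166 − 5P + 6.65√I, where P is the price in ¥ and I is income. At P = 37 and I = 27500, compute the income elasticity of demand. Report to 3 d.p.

At P = 37, I = 27500: Q = 751.778.
Holding P constant, ∂Q/∂I = 6.65/(2√I) = 0.0200505.
η_I = (∂Q/∂I)·(I/Q) = 0.0200505 × (27500/751.778) = 0.733.

0.733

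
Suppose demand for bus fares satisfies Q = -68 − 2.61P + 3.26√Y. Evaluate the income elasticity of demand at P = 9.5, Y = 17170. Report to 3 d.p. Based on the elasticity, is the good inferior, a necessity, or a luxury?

At P = 9.5, Y = 17170: Q = 334.377.
Holding P constant, ∂Q/∂Y = 3.26/(2√Y) = 0.0124395.
η_Y = (∂Q/∂Y)·(Y/Q) = 0.0124395 × (17170/334.377) = 0.639.
Since 0 < η < 1, this is a necessity.

0.639 (necessity)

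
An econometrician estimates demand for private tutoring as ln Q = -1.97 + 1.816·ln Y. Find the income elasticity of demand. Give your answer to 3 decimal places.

1.816

In a log-linear demand, the coefficient on ln Y is the income elasticity.
So η = 1.816.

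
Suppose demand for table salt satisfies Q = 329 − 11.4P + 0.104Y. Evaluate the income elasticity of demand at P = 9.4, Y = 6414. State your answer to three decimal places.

0.750

At P = 9.4, Y = 6414: Q = 888.896.
Holding P constant, ∂Q/∂Y = 0.104.
η_Y = (∂Q/∂Y)·(Y/Q) = 0.104 × (6414/888.896) = 0.750.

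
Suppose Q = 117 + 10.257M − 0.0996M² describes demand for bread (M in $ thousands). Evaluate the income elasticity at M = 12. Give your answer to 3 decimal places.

At M = 12: Q = 225.7416.
dQ/dM = 10.257 − 0.1992M = 7.86660.
η = (dQ/dM)·(M/Q) = 7.86660 × (12/225.7416) = 0.418.

0.418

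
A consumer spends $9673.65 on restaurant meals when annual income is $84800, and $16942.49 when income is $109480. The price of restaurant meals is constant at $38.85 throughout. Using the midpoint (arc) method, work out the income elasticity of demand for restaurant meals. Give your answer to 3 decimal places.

With a constant price, Q₁ = 9673.65/38.85 = 249.000 and Q₂ = 16942.49/38.85 = 436.100 (equivalently, work directly with expenditure since P cancels).
Midpoint %ΔQ = (16942.49 − 9673.65)/13308.07 = 0.54620; midpoint %ΔI = (109480 − 84800)/97140 = 0.25407.
η = 0.54620 / 0.25407 = 2.150.

2.150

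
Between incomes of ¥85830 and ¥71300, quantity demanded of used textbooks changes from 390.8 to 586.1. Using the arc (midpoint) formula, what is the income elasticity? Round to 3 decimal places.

-2.162

ΔQ = 586.1 − 390.8 = 195.3; midpoint Q̄ = (390.8 + 586.1)/2 = 488.45.
ΔI = 71300 − 85830 = -14530; midpoint Ī = (85830 + 71300)/2 = 78565.
η = (ΔQ/Q̄) ÷ (ΔI/Ī) = (195.3/488.45) ÷ (-14530/78565) = -2.162.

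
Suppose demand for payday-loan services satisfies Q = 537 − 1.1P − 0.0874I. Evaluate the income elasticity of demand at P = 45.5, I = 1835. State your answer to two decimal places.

-0.49

At P = 45.5, I = 1835: Q = 326.571.
Holding P constant, ∂Q/∂I = −0.0874.
η_I = (∂Q/∂I)·(I/Q) = -0.0874 × (1835/326.571) = -0.49.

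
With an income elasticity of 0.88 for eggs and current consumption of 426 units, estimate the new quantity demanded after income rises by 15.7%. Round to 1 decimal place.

484.9

%ΔQ ≈ η × %ΔI = 0.88 × 15.7% = 13.816%.
New Q ≈ 426 × (1 + 0.13816) = 484.9.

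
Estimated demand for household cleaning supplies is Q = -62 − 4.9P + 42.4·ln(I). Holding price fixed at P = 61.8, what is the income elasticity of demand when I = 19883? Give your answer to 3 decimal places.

0.773

At P = 61.8, I = 19883: Q = 54.839.
Holding P constant, ∂Q/∂I = 42.4/I = 0.00213247.
η_I = (∂Q/∂I)·(I/Q) = 0.00213247 × (19883/54.839) = 0.773.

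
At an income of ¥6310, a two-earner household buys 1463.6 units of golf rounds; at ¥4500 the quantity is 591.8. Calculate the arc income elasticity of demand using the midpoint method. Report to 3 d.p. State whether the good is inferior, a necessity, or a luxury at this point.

ΔQ = 591.8 − 1463.6 = -871.8; midpoint Q̄ = (1463.6 + 591.8)/2 = 1027.7.
ΔI = 4500 − 6310 = -1810; midpoint Ī = (6310 + 4500)/2 = 5405.
η = (ΔQ/Q̄) ÷ (ΔI/Ī) = (-871.8/1027.7) ÷ (-1810/5405) = 2.533.
η > 1 ⇒ luxury.

2.533 (luxury)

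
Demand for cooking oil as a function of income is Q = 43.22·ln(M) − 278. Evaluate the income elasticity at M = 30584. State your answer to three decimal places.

0.257

At M = 30584: Q = 168.386.
dQ/dM = 43.22/M = 0.00141316 at this income.
η = (dQ/dM)·(M/Q) = 0.00141316 × (30584/168.386) = 0.257.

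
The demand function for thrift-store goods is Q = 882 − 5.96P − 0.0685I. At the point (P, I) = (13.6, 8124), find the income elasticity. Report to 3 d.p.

At P = 13.6, I = 8124: Q = 244.450.
Holding P constant, ∂Q/∂I = −0.0685.
η_I = (∂Q/∂I)·(I/Q) = -0.0685 × (8124/244.450) = -2.277.

-2.277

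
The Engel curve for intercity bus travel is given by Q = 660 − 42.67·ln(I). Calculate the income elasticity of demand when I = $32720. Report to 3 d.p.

At I = 32720: Q = 216.414.
dQ/dI = -42.67/I = -0.0013041 at this income.
η = (dQ/dI)·(I/Q) = -0.0013041 × (32720/216.414) = -0.197.

-0.197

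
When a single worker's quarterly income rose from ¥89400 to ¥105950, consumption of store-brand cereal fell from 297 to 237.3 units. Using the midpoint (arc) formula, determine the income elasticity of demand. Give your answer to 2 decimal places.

-1.32

ΔQ = 237.3 − 297 = -59.7; midpoint Q̄ = (297 + 237.3)/2 = 267.15.
ΔI = 105950 − 89400 = 16550; midpoint Ī = (89400 + 105950)/2 = 97675.
η = (ΔQ/Q̄) ÷ (ΔI/Ī) = (-59.7/267.15) ÷ (16550/97675) = -1.32.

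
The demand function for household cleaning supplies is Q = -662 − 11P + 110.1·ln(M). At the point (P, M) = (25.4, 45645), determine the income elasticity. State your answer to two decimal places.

0.46

At P = 25.4, M = 45645: Q = 239.824.
Holding P constant, ∂Q/∂M = 110.1/M = 0.00241209.
η_M = (∂Q/∂M)·(M/Q) = 0.00241209 × (45645/239.824) = 0.46.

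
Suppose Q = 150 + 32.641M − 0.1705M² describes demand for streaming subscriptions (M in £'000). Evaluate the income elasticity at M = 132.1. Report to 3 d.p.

-1.102

At M = 132.1: Q = 1486.5812.
dQ/dM = 32.641 − 0.341M = -12.40510.
η = (dQ/dM)·(M/Q) = -12.40510 × (132.1/1486.5812) = -1.102.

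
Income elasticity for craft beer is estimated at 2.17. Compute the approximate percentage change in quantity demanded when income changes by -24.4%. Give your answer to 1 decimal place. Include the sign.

-52.9%

%ΔQ ≈ η × %ΔI = 2.17 × (-24.4%) = -52.9%.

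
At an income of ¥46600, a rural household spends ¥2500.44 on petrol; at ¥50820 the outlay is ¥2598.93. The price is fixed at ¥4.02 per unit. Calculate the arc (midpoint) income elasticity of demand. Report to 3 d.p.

0.446

With a constant price, Q₁ = 2500.44/4.02 = 622.000 and Q₂ = 2598.93/4.02 = 646.500 (equivalently, work directly with expenditure since P cancels).
Midpoint %ΔQ = (2598.93 − 2500.44)/2549.69 = 0.03863; midpoint %ΔI = (50820 − 46600)/48710 = 0.08664.
η = 0.03863 / 0.08664 = 0.446.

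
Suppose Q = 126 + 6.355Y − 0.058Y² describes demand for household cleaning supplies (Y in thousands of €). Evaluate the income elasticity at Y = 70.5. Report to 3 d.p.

-0.450

At Y = 70.5: Q = 285.7530.
dQ/dY = 6.355 − 0.116Y = -1.82300.
η = (dQ/dY)·(Y/Q) = -1.82300 × (70.5/285.7530) = -0.450.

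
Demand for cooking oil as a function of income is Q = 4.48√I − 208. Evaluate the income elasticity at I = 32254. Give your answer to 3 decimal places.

At I = 32254: Q = 596.581.
dQ/dI = 4.48/(2√I) = 0.0124726 at this income.
η = (dQ/dI)·(I/Q) = 0.0124726 × (32254/596.581) = 0.674.

0.674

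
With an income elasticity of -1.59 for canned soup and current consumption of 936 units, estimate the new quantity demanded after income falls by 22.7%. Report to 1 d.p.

1273.8

%ΔQ ≈ η × %ΔI = -1.59 × (-22.7%) = 36.093%.
New Q ≈ 936 × (1 + 0.36093) = 1273.8.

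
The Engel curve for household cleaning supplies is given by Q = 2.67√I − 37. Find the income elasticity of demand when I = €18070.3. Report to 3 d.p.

At I = 18070.3: Q = 321.917.
dQ/dI = 2.67/(2√I) = 0.00993113 at this income.
η = (dQ/dI)·(I/Q) = 0.00993113 × (18070.3/321.917) = 0.557.

0.557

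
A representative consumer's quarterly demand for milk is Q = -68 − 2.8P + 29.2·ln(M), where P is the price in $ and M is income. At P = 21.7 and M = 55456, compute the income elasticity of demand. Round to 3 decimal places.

0.154

At P = 21.7, M = 55456: Q = 190.202.
Holding P constant, ∂Q/∂M = 29.2/M = 0.000526544.
η_M = (∂Q/∂M)·(M/Q) = 0.000526544 × (55456/190.202) = 0.154.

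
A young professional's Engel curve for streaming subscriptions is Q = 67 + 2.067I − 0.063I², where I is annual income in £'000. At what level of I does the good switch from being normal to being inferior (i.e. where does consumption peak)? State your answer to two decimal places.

dQ/dI = 2.067 − 0.126I.
The good is inferior where dQ/dI < 0. Setting dQ/dI = 0 gives I = 2.067 / 0.126 = 16.40.

16.40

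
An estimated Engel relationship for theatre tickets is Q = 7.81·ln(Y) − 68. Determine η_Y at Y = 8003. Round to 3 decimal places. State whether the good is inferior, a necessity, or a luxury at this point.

At Y = 8003: Q = 2.193.
dQ/dY = 7.81/Y = 0.000975884 at this income.
η = (dQ/dY)·(Y/Q) = 0.000975884 × (8003/2.193) = 3.561.
Since η > 1, the good is a luxury.

3.561 (luxury)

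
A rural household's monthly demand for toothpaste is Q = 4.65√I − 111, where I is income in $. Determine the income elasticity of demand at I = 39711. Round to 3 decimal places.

At I = 39711: Q = 815.634.
dQ/dI = 4.65/(2√I) = 0.0116672 at this income.
η = (dQ/dI)·(I/Q) = 0.0116672 × (39711/815.634) = 0.568.

0.568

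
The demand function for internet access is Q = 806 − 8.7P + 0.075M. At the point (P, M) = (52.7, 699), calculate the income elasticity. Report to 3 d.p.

At P = 52.7, M = 699: Q = 399.935.
Holding P constant, ∂Q/∂M = 0.075.
η_M = (∂Q/∂M)·(M/Q) = 0.075 × (699/399.935) = 0.131.

0.131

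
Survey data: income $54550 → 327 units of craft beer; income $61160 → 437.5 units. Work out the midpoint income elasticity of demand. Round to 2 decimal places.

2.53

ΔQ = 437.5 − 327 = 110.5; midpoint Q̄ = (327 + 437.5)/2 = 382.25.
ΔI = 61160 − 54550 = 6610; midpoint Ī = (54550 + 61160)/2 = 57855.
η = (ΔQ/Q̄) ÷ (ΔI/Ī) = (110.5/382.25) ÷ (6610/57855) = 2.53.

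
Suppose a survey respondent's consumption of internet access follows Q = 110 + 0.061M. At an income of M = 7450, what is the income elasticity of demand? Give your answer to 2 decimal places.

0.81

At M = 7450: Q = 564.450.
dQ/dM = 0.061.
η = (dQ/dM)·(M/Q) = 0.061 × (7450/564.450) = 0.81.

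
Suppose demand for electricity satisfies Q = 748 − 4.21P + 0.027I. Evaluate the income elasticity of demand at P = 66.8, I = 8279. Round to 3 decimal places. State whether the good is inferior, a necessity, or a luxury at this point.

At P = 66.8, I = 8279: Q = 690.305.
Holding P constant, ∂Q/∂I = 0.027.
η_I = (∂Q/∂I)·(I/Q) = 0.027 × (8279/690.305) = 0.324.
Since 0 < η < 1, this is a necessity.

0.324 (necessity)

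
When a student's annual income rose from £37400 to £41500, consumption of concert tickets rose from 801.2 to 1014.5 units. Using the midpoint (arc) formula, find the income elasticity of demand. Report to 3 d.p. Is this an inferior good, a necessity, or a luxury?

2.261 (luxury)

ΔQ = 1014.5 − 801.2 = 213.3; midpoint Q̄ = (801.2 + 1014.5)/2 = 907.85.
ΔI = 41500 − 37400 = 4100; midpoint Ī = (37400 + 41500)/2 = 39450.
η = (ΔQ/Q̄) ÷ (ΔI/Ī) = (213.3/907.85) ÷ (4100/39450) = 2.261.
η > 1 ⇒ luxury.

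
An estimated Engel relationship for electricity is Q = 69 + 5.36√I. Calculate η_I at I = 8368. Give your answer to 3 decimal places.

At I = 8368: Q = 559.316.
dQ/dI = 5.36/(2√I) = 0.0292971 at this income.
η = (dQ/dI)·(I/Q) = 0.0292971 × (8368/559.316) = 0.438.

0.438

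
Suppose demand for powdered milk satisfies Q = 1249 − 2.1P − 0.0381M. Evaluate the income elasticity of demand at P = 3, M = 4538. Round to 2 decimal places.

At P = 3, M = 4538: Q = 1069.802.
Holding P constant, ∂Q/∂M = −0.0381.
η_M = (∂Q/∂M)·(M/Q) = -0.0381 × (4538/1069.802) = -0.16.

-0.16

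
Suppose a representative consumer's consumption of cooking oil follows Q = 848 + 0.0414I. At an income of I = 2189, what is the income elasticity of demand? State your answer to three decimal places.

At I = 2189: Q = 938.625.
dQ/dI = 0.0414.
η = (dQ/dI)·(I/Q) = 0.0414 × (2189/938.625) = 0.097.

0.097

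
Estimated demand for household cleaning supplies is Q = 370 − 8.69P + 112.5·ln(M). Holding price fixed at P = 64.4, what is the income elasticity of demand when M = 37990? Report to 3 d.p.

0.113

At P = 64.4, M = 37990: Q = 996.685.
Holding P constant, ∂Q/∂M = 112.5/M = 0.00296131.
η_M = (∂Q/∂M)·(M/Q) = 0.00296131 × (37990/996.685) = 0.113.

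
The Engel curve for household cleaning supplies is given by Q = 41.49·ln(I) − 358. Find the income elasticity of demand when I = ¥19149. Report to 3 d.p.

At I = 19149: Q = 51.092.
dQ/dI = 41.49/I = 0.00216669 at this income.
η = (dQ/dI)·(I/Q) = 0.00216669 × (19149/51.092) = 0.812.

0.812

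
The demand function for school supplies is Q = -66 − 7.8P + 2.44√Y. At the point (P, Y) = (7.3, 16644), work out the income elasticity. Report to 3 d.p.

At P = 7.3, Y = 16644: Q = 191.848.
Holding P constant, ∂Q/∂Y = 2.44/(2√Y) = 0.00945651.
η_Y = (∂Q/∂Y)·(Y/Q) = 0.00945651 × (16644/191.848) = 0.820.

0.820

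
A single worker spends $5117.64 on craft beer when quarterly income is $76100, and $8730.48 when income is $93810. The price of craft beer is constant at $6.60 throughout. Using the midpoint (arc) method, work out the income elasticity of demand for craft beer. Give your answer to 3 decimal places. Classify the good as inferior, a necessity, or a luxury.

2.503 (luxury)

With a constant price, Q₁ = 5117.64/6.60 = 775.400 and Q₂ = 8730.48/6.60 = 1322.800 (equivalently, work directly with expenditure since P cancels).
Midpoint %ΔQ = (8730.48 − 5117.64)/6924.06 = 0.52178; midpoint %ΔI = (93810 − 76100)/84955 = 0.20846.
η = 0.52178 / 0.20846 = 2.503.
η > 1 ⇒ luxury.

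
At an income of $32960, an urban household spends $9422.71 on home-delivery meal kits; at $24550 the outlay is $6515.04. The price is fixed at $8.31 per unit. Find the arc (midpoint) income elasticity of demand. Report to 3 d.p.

1.248

With a constant price, Q₁ = 9422.71/8.31 = 1133.900 and Q₂ = 6515.04/8.31 = 784.000 (equivalently, work directly with expenditure since P cancels).
Midpoint %ΔQ = (6515.04 − 9422.71)/7968.88 = -0.36488; midpoint %ΔI = (24550 − 32960)/28755 = -0.29247.
η = -0.36488 / -0.29247 = 1.248.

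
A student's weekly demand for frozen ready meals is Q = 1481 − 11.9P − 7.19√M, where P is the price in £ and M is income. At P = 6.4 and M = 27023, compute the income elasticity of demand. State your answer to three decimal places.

At P = 6.4, M = 27023: Q = 222.899.
Holding P constant, ∂Q/∂M = -7.19/(2√M) = -0.0218692.
η_M = (∂Q/∂M)·(M/Q) = -0.0218692 × (27023/222.899) = -2.651.

-2.651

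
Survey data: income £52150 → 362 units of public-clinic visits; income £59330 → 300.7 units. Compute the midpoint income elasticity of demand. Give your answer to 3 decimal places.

ΔQ = 300.7 − 362 = -61.3; midpoint Q̄ = (362 + 300.7)/2 = 331.35.
ΔI = 59330 − 52150 = 7180; midpoint Ī = (52150 + 59330)/2 = 55740.
η = (ΔQ/Q̄) ÷ (ΔI/Ī) = (-61.3/331.35) ÷ (7180/55740) = -1.436.

-1.436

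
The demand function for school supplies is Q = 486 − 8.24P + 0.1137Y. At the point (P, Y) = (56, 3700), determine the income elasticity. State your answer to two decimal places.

0.94

At P = 56, Y = 3700: Q = 445.250.
Holding P constant, ∂Q/∂Y = 0.1137.
η_Y = (∂Q/∂Y)·(Y/Q) = 0.1137 × (3700/445.250) = 0.94.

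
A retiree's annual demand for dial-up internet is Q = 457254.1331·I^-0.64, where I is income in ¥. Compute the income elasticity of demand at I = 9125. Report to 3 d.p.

-0.640

For Q = A·I^β the income elasticity is constant and equal to β.
Here β = -0.64, so η = -0.640.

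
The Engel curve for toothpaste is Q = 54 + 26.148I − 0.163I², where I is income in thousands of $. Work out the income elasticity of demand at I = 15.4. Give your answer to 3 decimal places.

0.778

At I = 15.4: Q = 418.0221.
dQ/dI = 26.148 − 0.326I = 21.12760.
η = (dQ/dI)·(I/Q) = 21.12760 × (15.4/418.0221) = 0.778.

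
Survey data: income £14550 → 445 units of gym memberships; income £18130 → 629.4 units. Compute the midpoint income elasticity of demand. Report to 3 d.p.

ΔQ = 629.4 − 445 = 184.4; midpoint Q̄ = (445 + 629.4)/2 = 537.2.
ΔI = 18130 − 14550 = 3580; midpoint Ī = (14550 + 18130)/2 = 16340.
η = (ΔQ/Q̄) ÷ (ΔI/Ī) = (184.4/537.2) ÷ (3580/16340) = 1.567.

1.567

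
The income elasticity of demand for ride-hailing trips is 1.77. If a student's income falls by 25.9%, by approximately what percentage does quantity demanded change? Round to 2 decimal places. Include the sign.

%ΔQ ≈ η × %ΔI = 1.77 × (-25.9%) = -45.84%.

-45.84%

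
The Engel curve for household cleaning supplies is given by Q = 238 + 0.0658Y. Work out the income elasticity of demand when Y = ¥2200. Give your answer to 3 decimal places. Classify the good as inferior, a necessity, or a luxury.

At Y = 2200: Q = 382.760.
dQ/dY = 0.0658.
η = (dQ/dY)·(Y/Q) = 0.0658 × (2200/382.760) = 0.378.
Since 0 < η < 1, the good is a necessity.

0.378 (necessity)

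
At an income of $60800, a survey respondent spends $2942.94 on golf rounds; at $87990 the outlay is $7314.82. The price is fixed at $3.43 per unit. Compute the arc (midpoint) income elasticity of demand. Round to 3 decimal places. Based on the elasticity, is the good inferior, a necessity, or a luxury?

With a constant price, Q₁ = 2942.94/3.43 = 858.000 and Q₂ = 7314.82/3.43 = 2132.601 (equivalently, work directly with expenditure since P cancels).
Midpoint %ΔQ = (7314.82 − 2942.94)/5128.88 = 0.85240; midpoint %ΔI = (87990 − 60800)/74395 = 0.36548.
η = 0.85240 / 0.36548 = 2.332.
η > 1 ⇒ luxury.

2.332 (luxury)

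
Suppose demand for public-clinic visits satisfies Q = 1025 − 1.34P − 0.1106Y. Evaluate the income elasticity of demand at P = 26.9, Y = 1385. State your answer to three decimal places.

At P = 26.9, Y = 1385: Q = 835.773.
Holding P constant, ∂Q/∂Y = −0.1106.
η_Y = (∂Q/∂Y)·(Y/Q) = -0.1106 × (1385/835.773) = -0.183.

-0.183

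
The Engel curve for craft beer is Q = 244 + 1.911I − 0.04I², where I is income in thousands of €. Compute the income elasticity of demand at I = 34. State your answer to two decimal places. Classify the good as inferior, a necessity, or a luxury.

At I = 34: Q = 262.7340.
dQ/dI = 1.911 − 0.08I = -0.80900.
η = (dQ/dI)·(I/Q) = -0.80900 × (34/262.7340) = -0.10.
η < 0 ⇒ inferior good.

-0.10 (inferior good)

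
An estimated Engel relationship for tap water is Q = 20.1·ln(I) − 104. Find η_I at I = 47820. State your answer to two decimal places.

At I = 47820: Q = 112.582.
dQ/dI = 20.1/I = 0.000420326 at this income.
η = (dQ/dI)·(I/Q) = 0.000420326 × (47820/112.582) = 0.18.

0.18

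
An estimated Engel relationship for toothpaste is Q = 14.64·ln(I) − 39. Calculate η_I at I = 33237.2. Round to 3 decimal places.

0.129

At I = 33237.2: Q = 113.423.
dQ/dI = 14.64/I = 0.00044047 at this income.
η = (dQ/dI)·(I/Q) = 0.00044047 × (33237.2/113.423) = 0.129.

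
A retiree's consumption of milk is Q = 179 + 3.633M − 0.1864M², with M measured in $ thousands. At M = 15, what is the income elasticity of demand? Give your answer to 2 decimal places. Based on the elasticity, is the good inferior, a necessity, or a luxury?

-0.15 (inferior good)

At M = 15: Q = 191.5550.
dQ/dM = 3.633 − 0.3728M = -1.95900.
η = (dQ/dM)·(M/Q) = -1.95900 × (15/191.5550) = -0.15.
η < 0 ⇒ inferior good.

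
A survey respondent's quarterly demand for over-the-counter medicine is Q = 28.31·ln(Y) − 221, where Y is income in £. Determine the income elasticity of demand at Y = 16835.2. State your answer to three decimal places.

0.520

At Y = 16835.2: Q = 54.491.
dQ/dY = 28.31/Y = 0.0016816 at this income.
η = (dQ/dY)·(Y/Q) = 0.0016816 × (16835.2/54.491) = 0.520.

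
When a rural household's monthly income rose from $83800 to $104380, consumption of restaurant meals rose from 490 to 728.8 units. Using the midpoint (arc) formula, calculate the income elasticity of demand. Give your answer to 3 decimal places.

ΔQ = 728.8 − 490 = 238.8; midpoint Q̄ = (490 + 728.8)/2 = 609.4.
ΔI = 104380 − 83800 = 20580; midpoint Ī = (83800 + 104380)/2 = 94090.
η = (ΔQ/Q̄) ÷ (ΔI/Ī) = (238.8/609.4) ÷ (20580/94090) = 1.792.

1.792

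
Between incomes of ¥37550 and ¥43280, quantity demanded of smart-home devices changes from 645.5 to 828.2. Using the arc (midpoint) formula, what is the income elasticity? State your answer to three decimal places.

1.749

ΔQ = 828.2 − 645.5 = 182.7; midpoint Q̄ = (645.5 + 828.2)/2 = 736.85.
ΔI = 43280 − 37550 = 5730; midpoint Ī = (37550 + 43280)/2 = 40415.
η = (ΔQ/Q̄) ÷ (ΔI/Ī) = (182.7/736.85) ÷ (5730/40415) = 1.749.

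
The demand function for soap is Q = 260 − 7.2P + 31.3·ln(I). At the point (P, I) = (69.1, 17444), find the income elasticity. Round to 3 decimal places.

0.459

At P = 69.1, I = 17444: Q = 68.179.
Holding P constant, ∂Q/∂I = 31.3/I = 0.00179431.
η_I = (∂Q/∂I)·(I/Q) = 0.00179431 × (17444/68.179) = 0.459.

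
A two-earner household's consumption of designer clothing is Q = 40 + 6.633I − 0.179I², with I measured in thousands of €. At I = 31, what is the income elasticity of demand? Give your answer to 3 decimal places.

-1.881

At I = 31: Q = 73.6040.
dQ/dI = 6.633 − 0.358I = -4.46500.
η = (dQ/dI)·(I/Q) = -4.46500 × (31/73.6040) = -1.881.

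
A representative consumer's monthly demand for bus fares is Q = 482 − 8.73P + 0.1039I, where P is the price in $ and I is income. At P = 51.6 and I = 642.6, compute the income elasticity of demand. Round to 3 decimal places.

At P = 51.6, I = 642.6: Q = 98.298.
Holding P constant, ∂Q/∂I = 0.1039.
η_I = (∂Q/∂I)·(I/Q) = 0.1039 × (642.6/98.298) = 0.679.

0.679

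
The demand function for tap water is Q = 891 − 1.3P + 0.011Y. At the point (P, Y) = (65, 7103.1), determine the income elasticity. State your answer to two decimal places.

0.09

At P = 65, Y = 7103.1: Q = 884.634.
Holding P constant, ∂Q/∂Y = 0.011.
η_Y = (∂Q/∂Y)·(Y/Q) = 0.011 × (7103.1/884.634) = 0.09.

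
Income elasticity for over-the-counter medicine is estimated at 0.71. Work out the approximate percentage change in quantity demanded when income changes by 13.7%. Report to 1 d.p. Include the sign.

%ΔQ ≈ η × %ΔI = 0.71 × 13.7% = 9.7%.

9.7%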